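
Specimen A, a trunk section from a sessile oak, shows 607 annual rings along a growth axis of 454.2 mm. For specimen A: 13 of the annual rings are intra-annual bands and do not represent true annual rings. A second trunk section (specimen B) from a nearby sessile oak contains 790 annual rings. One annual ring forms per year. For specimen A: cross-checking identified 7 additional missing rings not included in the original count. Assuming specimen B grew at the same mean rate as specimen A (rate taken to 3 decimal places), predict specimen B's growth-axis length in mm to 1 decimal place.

597.2 mm

Specimen A: true annual ring count = 607 − 13 + 7 = 601.
A: Extension rate ≈ 454.2 / 601 = 0.756 mm per year.
B's length ≈ 0.756 × 790 = 597.2 mm.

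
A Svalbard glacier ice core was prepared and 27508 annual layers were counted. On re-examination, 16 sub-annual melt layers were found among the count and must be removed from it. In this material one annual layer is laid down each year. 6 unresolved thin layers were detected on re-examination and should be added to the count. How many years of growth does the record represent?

Correcting the raw count gives 27508 − 16 + 6 = 27498 true annual layers.
One annual layer per year makes the duration 27498 years.

27498 years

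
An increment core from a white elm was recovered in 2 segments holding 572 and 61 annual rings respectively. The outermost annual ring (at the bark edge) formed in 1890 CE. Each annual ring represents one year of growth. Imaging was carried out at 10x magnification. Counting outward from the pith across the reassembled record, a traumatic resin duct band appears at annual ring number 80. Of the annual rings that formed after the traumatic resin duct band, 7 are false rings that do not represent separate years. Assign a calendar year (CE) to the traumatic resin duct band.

Total annual rings = 572 + 61 = 633.
The traumatic resin duct band sits at annual ring 80 from the pith, so 633 − 80 = 553 annual rings formed after it.
553 − 7 false = 546 true annual rings after the traumatic resin duct band.
The annual ring at the bark edge is 1890 CE, so the traumatic resin duct band dates to 1890 − 546 = 1344 CE.

1344 CE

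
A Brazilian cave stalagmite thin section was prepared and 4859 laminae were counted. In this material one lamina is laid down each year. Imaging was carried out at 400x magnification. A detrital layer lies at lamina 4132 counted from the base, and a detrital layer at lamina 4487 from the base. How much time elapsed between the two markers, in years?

355 yr

The two markers are separated by 4487 − 4132 = 355 laminae.
At one lamina per year, 355 years elapsed between them.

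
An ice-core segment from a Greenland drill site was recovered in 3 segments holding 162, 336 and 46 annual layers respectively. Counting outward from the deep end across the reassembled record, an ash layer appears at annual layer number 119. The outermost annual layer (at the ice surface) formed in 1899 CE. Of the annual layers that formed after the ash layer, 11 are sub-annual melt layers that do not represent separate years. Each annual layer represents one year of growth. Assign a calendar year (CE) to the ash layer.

Total annual layers = 162 + 336 + 46 = 544.
Between annual layer 119 and the ice surface there are 544 − 119 = 425 annual layers.
Excluding 11 false annual layers: 425 − 11 = 414.
1899 − 414 = 1485 CE.

1485 CE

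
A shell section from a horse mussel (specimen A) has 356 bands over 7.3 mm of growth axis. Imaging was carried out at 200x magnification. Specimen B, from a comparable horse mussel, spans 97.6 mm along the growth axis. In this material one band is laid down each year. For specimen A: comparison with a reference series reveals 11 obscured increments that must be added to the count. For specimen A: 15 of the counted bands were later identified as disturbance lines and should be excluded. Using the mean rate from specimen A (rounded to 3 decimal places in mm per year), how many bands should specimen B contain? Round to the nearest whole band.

Specimen A: adjusted count: 356 − 15 + 11 = 352 bands.
A: Mean rate = 7.3 mm / 352 years ≈ 0.021 mm/year.
Specimen B: 97.6 mm / 0.021 mm per year = 4647.62 years ≈ 4648 bands.

4648 bands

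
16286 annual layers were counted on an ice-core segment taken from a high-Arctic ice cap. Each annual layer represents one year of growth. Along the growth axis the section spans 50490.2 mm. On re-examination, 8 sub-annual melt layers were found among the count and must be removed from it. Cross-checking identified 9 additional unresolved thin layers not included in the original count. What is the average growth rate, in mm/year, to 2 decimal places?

Correcting the raw count gives 16286 − 8 + 9 = 16287 true annual layers.
50490.2 mm over 16287 years gives 50490.2 / 16287 ≈ 3.10 mm/year.

3.10 mm/year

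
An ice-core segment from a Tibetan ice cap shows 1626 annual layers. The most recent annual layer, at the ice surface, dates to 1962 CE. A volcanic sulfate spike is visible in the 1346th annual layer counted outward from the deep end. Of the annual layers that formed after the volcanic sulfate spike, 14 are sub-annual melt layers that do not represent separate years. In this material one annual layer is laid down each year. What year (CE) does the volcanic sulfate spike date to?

1696 CE

The volcanic sulfate spike sits at annual layer 1346 from the deep end, so 1626 − 1346 = 280 annual layers formed after it.
Removing the 14 false annual layers leaves 280 − 14 = 266 true annual layers beyond the volcanic sulfate spike.
The annual layer at the ice surface is 1962 CE, so the volcanic sulfate spike dates to 1962 − 266 = 1696 CE.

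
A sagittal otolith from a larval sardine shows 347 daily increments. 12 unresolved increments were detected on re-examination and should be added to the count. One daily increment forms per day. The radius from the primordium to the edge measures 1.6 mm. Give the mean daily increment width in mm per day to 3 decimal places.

0.004 mm per day

True daily increment count = 347 + 12 = 359.
Mean rate = 1.6 mm / 359 days ≈ 0.004 mm per day.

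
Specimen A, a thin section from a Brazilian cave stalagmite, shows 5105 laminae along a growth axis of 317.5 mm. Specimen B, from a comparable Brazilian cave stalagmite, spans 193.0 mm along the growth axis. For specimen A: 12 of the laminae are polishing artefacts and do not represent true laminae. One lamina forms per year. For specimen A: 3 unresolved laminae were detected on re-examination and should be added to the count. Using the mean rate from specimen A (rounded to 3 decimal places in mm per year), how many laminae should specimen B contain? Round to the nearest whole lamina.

Specimen A: adjusted count: 5105 − 12 + 3 = 5096 laminae.
A: 317.5 mm over 5096 years gives 317.5 / 5096 ≈ 0.062 mm/yr.
For B, 193.0 / 0.062 = 3112.90 years ≈ 3113 laminae.

3113 laminae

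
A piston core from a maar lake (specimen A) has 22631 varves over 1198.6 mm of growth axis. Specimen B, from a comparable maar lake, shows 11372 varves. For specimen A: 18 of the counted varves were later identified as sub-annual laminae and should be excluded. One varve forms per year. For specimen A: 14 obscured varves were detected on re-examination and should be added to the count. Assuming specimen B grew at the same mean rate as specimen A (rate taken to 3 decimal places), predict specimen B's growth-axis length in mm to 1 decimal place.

602.7 mm

Specimen A: true varve count = 22631 − 18 + 14 = 22627.
A: 1198.6 mm over 22627 years gives 1198.6 / 22627 ≈ 0.053 mm/year.
B's length ≈ 0.053 × 11372 = 602.7 mm.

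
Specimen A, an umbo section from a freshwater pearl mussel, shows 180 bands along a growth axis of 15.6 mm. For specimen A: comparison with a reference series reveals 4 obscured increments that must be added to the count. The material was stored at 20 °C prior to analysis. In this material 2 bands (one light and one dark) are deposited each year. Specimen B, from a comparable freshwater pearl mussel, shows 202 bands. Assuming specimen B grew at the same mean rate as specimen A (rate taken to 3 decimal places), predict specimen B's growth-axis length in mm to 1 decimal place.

17.2 mm

Specimen A: correcting the raw count gives 180 + 4 = 184 true bands.
Specimen A: with 2 bands per year, 184 / 2 = 92 years.
A: Extension rate ≈ 15.6 / 92 = 0.170 mm per year.
Specimen B: 202 bands at 2 per year is 202 / 2 = 101 years. For B, 0.170 mm/year × 101 years = 17.2 mm.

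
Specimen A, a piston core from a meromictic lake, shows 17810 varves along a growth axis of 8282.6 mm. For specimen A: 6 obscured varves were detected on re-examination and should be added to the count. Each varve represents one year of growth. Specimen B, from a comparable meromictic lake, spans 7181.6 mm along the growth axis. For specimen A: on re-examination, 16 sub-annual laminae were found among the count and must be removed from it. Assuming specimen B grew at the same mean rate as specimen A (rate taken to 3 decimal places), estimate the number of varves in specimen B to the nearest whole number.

Specimen A: correcting the raw count gives 17810 − 16 + 6 = 17800 true varves.
A: Mean rate = 8282.6 mm / 17800 years ≈ 0.465 mm/yr.
For B, 7181.6 / 0.465 = 15444.30 years ≈ 15444 varves.

15444 varves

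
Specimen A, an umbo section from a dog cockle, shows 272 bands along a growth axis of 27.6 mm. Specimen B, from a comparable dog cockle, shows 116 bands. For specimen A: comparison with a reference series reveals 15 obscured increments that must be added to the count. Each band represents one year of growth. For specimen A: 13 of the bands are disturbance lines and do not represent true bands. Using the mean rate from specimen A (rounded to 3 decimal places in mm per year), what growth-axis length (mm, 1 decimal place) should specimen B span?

11.7 mm

Specimen A: true band count = 272 − 13 + 15 = 274.
A: Mean rate = 27.6 mm / 274 years ≈ 0.101 mm/yr.
For B, 0.101 mm/year × 116 years = 11.7 mm.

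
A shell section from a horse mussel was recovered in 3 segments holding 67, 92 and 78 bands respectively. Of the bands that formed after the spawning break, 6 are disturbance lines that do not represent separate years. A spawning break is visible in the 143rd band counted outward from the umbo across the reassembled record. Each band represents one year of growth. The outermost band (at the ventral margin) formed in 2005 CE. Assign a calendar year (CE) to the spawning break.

1917 CE

Total bands = 67 + 92 + 78 = 237.
Between band 143 and the ventral margin there are 237 − 143 = 94 bands.
Removing the 6 false bands leaves 94 − 6 = 88 true bands beyond the spawning break.
Counting back 88 years from 2005 CE places the spawning break in 2005 − 88 = 1917 CE.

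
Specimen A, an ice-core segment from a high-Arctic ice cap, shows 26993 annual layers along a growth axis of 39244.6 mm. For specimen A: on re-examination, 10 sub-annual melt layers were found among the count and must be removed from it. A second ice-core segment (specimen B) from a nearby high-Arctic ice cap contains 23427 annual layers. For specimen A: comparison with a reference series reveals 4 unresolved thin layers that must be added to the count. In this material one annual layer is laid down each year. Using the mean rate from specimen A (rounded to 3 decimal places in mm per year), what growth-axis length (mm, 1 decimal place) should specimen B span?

Specimen A: after corrections the count is 26993 − 10 + 4 = 26987 annual layers.
A: 39244.6 mm over 26987 years gives 39244.6 / 26987 ≈ 1.454 mm per year.
B's length ≈ 1.454 × 23427 = 34062.9 mm.

34062.9 mm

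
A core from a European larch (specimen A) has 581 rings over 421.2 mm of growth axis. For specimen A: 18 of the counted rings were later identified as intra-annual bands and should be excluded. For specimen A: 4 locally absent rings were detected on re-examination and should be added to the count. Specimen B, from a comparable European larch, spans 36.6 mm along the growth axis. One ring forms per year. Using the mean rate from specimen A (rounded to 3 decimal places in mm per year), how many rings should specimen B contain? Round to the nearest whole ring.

49 rings

Specimen A: adjusted count: 581 − 18 + 4 = 567 rings.
A: Extension rate ≈ 421.2 / 567 = 0.743 mm per year.
Specimen B: 36.6 mm / 0.743 mm per year = 49.26 years ≈ 49 rings.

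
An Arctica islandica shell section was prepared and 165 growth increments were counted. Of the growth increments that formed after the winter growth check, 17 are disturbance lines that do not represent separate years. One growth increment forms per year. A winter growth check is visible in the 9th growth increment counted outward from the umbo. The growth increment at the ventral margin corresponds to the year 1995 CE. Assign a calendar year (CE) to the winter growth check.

165 − 9 = 156 growth increments lie beyond the winter growth check toward the ventral margin.
156 − 17 false = 139 true growth increments after the winter growth check.
1995 − 139 = 1856 CE.

1856 CE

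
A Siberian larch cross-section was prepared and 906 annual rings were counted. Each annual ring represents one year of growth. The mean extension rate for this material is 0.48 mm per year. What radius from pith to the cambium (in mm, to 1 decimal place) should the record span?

906 years of growth are recorded.
906 years at 0.48 mm/year gives 0.48 × 906 = 434.9 mm.

434.9 mm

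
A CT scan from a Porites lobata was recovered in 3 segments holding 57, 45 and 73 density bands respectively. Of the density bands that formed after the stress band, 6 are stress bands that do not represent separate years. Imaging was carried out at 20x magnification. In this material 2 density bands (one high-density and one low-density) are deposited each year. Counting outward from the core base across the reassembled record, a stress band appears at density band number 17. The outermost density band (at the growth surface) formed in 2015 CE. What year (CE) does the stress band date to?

Total density bands = 57 + 45 + 73 = 175.
175 − 17 = 158 density bands lie beyond the stress band toward the growth surface.
Excluding 6 false density bands: 158 − 6 = 152.
Dividing by 2 density bands per year: 152 / 2 = 76 years.
Counting back 76 years from 2015 CE places the stress band in 2015 − 76 = 1939 CE.

1939 CE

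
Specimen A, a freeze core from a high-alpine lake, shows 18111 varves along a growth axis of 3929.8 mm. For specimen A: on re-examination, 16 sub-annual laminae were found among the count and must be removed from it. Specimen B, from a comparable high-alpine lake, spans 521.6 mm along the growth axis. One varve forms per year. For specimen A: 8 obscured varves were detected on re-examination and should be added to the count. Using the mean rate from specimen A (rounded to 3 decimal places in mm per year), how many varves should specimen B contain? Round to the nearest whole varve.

2404 varves

Specimen A: true varve count = 18111 − 16 + 8 = 18103.
A: Mean rate = 3929.8 mm / 18103 years ≈ 0.217 mm/year.
For B, 521.6 / 0.217 = 2403.69 years ≈ 2404 varves.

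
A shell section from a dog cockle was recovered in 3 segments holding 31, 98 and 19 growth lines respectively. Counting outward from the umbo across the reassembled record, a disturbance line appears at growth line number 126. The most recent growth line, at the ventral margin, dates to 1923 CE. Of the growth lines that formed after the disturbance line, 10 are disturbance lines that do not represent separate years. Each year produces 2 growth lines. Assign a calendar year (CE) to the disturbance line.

Total growth lines = 31 + 98 + 19 = 148.
Between growth line 126 and the ventral margin there are 148 − 126 = 22 growth lines.
22 − 10 false = 12 true growth lines after the disturbance line.
Dividing by 2 growth lines per year: 12 / 2 = 6 years.
Counting back 6 years from 1923 CE places the disturbance line in 1923 − 6 = 1917 CE.

1917 CE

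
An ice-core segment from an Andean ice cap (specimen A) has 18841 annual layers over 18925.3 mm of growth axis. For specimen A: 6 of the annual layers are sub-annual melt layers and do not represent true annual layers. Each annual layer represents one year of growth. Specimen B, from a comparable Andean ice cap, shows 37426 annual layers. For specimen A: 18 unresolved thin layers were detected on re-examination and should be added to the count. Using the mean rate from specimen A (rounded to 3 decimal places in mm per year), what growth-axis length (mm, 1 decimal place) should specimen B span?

37575.7 mm

Specimen A: adjusted count: 18841 − 6 + 18 = 18853 annual layers.
A: 18925.3 mm over 18853 years gives 18925.3 / 18853 ≈ 1.004 mm/year.
B's length ≈ 1.004 × 37426 = 37575.7 mm.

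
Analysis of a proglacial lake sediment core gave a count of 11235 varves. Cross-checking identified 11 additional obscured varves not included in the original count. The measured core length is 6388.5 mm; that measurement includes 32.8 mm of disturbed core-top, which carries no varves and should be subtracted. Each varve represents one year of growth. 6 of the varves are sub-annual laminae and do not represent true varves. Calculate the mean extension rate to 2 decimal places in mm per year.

0.57 mm per year

Correcting the raw count gives 11235 − 6 + 11 = 11240 true varves.
Removing the 32.8 mm offcut leaves 6388.5 − 32.8 = 6355.7 mm.
Mean rate = 6355.7 mm / 11240 years ≈ 0.57 mm per year.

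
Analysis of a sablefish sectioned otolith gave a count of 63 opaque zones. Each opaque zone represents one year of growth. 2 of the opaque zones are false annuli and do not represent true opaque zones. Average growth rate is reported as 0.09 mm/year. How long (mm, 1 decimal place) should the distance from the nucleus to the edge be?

Adjusted count: 63 − 2 = 61 opaque zones.
Predicted length = 0.09 mm/year × 61 years = 5.5 mm.

5.5 mm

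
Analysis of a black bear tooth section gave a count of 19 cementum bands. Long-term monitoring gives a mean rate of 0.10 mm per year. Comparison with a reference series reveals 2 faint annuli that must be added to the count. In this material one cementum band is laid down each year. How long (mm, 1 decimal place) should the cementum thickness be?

2.1 mm

After corrections the count is 19 + 2 = 21 cementum bands.
Predicted length = 0.10 mm/year × 21 years = 2.1 mm.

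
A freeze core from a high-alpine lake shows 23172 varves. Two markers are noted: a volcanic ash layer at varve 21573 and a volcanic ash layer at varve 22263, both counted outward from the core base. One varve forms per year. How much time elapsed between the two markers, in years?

690 yr

Separation: 22263 − 21573 = 690 varves.
That is 690 years at one varve per year.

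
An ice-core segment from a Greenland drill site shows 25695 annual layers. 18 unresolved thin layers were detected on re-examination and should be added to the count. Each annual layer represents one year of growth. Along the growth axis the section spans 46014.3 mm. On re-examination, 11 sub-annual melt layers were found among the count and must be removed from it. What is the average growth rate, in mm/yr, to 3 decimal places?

True annual layer count = 25695 − 11 + 18 = 25702.
Mean rate = 46014.3 mm / 25702 years ≈ 1.790 mm/yr.

1.790 mm/yr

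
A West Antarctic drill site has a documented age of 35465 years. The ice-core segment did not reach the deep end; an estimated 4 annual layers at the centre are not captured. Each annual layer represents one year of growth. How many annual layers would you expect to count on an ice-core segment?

35461 annual layers

One annual layer per year gives 35465 annual layers over 35465 years.
35465 − 4 missed = 35461 annual layers expected in the prepared section.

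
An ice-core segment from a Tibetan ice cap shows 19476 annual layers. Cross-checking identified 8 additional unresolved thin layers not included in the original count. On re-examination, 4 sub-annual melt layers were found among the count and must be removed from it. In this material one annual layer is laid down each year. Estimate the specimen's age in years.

19480 years

Correcting the raw count gives 19476 − 4 + 8 = 19480 true annual layers.
With a one-to-one annual layer periodicity this is 19480 years.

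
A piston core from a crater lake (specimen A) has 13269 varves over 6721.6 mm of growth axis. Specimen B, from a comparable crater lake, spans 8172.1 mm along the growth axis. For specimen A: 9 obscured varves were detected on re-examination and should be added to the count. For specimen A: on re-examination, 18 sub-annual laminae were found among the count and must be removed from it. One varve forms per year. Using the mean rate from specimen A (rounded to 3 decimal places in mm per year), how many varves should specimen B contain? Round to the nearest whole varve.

Specimen A: adjusted count: 13269 − 18 + 9 = 13260 varves.
A: Extension rate ≈ 6721.6 / 13260 = 0.507 mm/yr.
B spans 8172.1 / 0.507 = 16118.54 years ≈ 16119 varves.

16119 varves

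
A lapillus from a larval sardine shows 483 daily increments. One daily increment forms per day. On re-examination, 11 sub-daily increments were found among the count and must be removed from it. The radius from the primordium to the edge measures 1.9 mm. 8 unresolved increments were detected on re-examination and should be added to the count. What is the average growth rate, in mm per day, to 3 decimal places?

Adjusted count: 483 − 11 + 8 = 480 daily increments.
Mean rate = 1.9 mm / 480 days ≈ 0.004 mm per day.

0.004 mm per day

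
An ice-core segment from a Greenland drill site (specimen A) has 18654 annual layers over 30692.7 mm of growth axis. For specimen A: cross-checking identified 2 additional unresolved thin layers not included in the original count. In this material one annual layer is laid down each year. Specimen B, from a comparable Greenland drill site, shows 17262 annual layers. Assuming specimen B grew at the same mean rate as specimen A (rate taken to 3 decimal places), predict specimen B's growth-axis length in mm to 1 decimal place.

28396.0 mm

Specimen A: true annual layer count = 18654 + 2 = 18656.
A: Mean rate = 30692.7 mm / 18656 years ≈ 1.645 mm/yr.
B's length ≈ 1.645 × 17262 = 28396.0 mm.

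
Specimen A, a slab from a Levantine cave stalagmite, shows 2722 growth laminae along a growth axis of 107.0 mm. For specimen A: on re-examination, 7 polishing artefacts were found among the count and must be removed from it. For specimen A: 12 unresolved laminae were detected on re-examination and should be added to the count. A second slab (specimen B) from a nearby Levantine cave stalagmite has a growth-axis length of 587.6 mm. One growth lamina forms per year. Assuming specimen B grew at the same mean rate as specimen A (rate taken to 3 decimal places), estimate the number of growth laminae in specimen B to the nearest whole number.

15067 growth laminae

Specimen A: after corrections the count is 2722 − 7 + 12 = 2727 growth laminae.
A: 107.0 mm over 2727 years gives 107.0 / 2727 ≈ 0.039 mm/yr.
For B, 587.6 / 0.039 = 15066.67 years ≈ 15067 growth laminae.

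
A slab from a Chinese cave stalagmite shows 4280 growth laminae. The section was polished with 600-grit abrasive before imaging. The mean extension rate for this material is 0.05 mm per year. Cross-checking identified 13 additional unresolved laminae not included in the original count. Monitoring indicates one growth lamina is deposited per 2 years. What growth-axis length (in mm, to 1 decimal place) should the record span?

429.3 mm

After corrections the count is 4280 + 13 = 4293 growth laminae.
4293 growth laminae at 2 years each span 4293 × 2 = 8586 years.
Length ≈ 0.05 × 8586 = 429.3 mm.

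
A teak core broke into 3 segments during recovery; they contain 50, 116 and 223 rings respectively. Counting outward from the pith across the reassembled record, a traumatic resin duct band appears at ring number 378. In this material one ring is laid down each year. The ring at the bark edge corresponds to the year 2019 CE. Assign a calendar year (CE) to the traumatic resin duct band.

Total rings = 50 + 116 + 223 = 389.
The traumatic resin duct band sits at ring 378 from the pith, so 389 − 378 = 11 rings formed after it.
Counting back 11 years from 2019 CE places the traumatic resin duct band in 2019 − 11 = 2008 CE.

2008 CE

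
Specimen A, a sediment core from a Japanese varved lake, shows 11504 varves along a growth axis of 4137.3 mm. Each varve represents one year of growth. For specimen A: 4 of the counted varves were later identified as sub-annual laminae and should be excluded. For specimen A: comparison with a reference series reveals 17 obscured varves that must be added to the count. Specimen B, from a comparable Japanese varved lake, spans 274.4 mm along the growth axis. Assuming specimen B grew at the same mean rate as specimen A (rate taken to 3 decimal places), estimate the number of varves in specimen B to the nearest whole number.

Specimen A: correcting the raw count gives 11504 − 4 + 17 = 11517 true varves.
A: Mean rate = 4137.3 mm / 11517 years ≈ 0.359 mm per year.
Specimen B: 274.4 mm / 0.359 mm per year = 764.35 years ≈ 764 varves.

764 varves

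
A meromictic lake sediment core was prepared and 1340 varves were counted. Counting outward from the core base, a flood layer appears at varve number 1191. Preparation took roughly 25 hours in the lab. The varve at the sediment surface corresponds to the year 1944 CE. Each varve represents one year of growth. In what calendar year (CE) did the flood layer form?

1795 CE

1340 − 1191 = 149 varves lie beyond the flood layer toward the sediment surface.
Counting back 149 years from 1944 CE places the flood layer in 1944 − 149 = 1795 CE.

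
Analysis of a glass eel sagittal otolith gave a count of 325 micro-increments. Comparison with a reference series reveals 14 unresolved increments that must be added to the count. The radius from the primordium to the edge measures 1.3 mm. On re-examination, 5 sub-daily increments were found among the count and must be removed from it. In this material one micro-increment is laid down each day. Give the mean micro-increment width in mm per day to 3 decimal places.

After corrections the count is 325 − 5 + 14 = 334 micro-increments.
Mean rate = 1.3 mm / 334 days ≈ 0.004 mm per day.

0.004 mm per day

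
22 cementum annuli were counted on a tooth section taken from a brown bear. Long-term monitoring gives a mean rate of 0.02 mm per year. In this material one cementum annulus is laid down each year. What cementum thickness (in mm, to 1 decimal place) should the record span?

22 years of growth are recorded.
Predicted length = 0.02 mm/year × 22 years = 0.4 mm.

0.4 mm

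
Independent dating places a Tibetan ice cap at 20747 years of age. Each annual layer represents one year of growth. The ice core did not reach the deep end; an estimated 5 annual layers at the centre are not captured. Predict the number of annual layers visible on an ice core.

20742 annual layers

Expected annual layers over 20747 years: 20747.
Subtracting the 5 annual layers not captured gives 20747 − 5 = 20742 annual layers in the record.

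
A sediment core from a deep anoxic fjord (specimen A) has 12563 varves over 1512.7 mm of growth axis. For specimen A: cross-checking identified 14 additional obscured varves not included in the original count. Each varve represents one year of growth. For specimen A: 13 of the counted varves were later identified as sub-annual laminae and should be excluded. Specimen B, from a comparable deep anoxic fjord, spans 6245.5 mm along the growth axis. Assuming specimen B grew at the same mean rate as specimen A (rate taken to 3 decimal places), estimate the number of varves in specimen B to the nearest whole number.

52046 varves

Specimen A: after corrections the count is 12563 − 13 + 14 = 12564 varves.
A: Mean rate = 1512.7 mm / 12564 years ≈ 0.120 mm per year.
Specimen B: 6245.5 mm / 0.120 mm per year = 52045.83 years ≈ 52046 varves.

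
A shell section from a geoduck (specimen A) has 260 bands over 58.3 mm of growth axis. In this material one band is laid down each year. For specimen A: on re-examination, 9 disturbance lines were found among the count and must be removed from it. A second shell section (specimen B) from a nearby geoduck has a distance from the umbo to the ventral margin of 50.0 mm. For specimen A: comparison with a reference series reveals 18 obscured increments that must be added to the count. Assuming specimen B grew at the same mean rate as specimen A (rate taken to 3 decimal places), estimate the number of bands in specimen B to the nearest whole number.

230 bands

Specimen A: adjusted count: 260 − 9 + 18 = 269 bands.
A: 58.3 mm over 269 years gives 58.3 / 269 ≈ 0.217 mm per year.
Specimen B: 50.0 mm / 0.217 mm per year = 230.41 years ≈ 230 bands.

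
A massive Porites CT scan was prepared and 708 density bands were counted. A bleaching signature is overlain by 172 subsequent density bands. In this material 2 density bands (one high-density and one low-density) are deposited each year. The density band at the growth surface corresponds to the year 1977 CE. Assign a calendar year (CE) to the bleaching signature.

172 density bands post-date the bleaching signature.
Dividing by 2 density bands per year: 172 / 2 = 86 years.
1977 − 86 = 1891 CE.

1891 CE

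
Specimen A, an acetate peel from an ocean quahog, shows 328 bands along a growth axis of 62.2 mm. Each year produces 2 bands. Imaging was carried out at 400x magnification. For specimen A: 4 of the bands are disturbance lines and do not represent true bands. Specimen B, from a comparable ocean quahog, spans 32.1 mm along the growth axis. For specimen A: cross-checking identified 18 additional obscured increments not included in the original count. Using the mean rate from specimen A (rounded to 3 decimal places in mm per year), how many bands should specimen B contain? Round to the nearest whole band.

Specimen A: true band count = 328 − 4 + 18 = 342.
Specimen A: dividing by 2 bands per year: 342 / 2 = 171 years.
A: 62.2 mm over 171 years gives 62.2 / 171 ≈ 0.364 mm per year.
Specimen B: 32.1 mm / 0.364 mm per year = 88.19 years; at 2 bands per year that is 88.19 × 2 ≈ 176 bands.

176 bands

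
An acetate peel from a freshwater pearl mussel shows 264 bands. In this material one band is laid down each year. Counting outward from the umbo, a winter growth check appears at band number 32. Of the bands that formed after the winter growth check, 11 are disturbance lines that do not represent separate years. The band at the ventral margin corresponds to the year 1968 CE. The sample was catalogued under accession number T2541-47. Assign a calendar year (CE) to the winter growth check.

1747 CE

Between band 32 and the ventral margin there are 264 − 32 = 232 bands.
Excluding 11 false bands: 232 − 11 = 221.
Counting back 221 years from 1968 CE places the winter growth check in 1968 − 221 = 1747 CE.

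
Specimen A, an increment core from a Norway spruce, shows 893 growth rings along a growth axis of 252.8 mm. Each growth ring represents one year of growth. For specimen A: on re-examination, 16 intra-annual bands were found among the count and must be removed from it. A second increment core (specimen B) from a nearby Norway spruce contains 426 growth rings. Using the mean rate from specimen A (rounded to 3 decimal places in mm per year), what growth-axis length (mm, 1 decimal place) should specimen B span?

122.7 mm

Specimen A: adjusted count: 893 − 16 = 877 growth rings.
A: Mean rate = 252.8 mm / 877 years ≈ 0.288 mm per year.
Length of B = 0.288 × 426 = 122.7 mm.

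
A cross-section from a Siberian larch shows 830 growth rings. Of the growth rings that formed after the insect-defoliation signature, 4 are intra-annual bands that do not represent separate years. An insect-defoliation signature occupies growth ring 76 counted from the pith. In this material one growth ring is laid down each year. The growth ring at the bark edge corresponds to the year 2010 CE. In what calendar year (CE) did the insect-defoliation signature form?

1260 CE

Between growth ring 76 and the bark edge there are 830 − 76 = 754 growth rings.
754 − 4 false = 750 true growth rings after the insect-defoliation signature.
The growth ring at the bark edge is 2010 CE, so the insect-defoliation signature dates to 2010 − 750 = 1260 CE.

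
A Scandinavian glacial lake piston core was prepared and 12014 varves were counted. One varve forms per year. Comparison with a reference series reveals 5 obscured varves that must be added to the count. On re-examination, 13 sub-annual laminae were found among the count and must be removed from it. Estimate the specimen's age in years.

12006 years

Adjusted count: 12014 − 13 + 5 = 12006 varves.
With a one-to-one varve periodicity this is 12006 years.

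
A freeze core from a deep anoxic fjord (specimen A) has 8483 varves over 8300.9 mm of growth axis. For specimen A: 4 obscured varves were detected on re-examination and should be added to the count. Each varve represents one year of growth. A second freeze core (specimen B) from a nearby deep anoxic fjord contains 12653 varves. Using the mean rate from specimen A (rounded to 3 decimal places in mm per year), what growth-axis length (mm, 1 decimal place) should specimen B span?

Specimen A: correcting the raw count gives 8483 + 4 = 8487 true varves.
A: Extension rate ≈ 8300.9 / 8487 = 0.978 mm/yr.
For B, 0.978 mm/year × 12653 years = 12374.6 mm.

12374.6 mm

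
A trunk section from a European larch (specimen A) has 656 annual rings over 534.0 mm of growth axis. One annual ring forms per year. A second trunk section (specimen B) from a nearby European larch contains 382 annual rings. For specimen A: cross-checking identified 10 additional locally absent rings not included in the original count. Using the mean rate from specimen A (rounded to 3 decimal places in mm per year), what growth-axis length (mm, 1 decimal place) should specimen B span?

Specimen A: correcting the raw count gives 656 + 10 = 666 true annual rings.
A: 534.0 mm over 666 years gives 534.0 / 666 ≈ 0.802 mm/yr.
For B, 0.802 mm/year × 382 years = 306.4 mm.

306.4 mm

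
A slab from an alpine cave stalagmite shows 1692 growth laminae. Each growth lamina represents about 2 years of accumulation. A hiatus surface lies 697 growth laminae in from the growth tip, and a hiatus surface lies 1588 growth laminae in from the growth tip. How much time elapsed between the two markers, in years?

1782 years

1588 − 697 = 891 growth laminae lie between the two events.
Multiplying by 2 years per growth lamina: 891 × 2 = 1782 years.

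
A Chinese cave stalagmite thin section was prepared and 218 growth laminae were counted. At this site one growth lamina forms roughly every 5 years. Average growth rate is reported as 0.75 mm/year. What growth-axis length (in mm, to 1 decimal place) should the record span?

218 growth laminae at 5 years each span 218 × 5 = 1090 years.
Length ≈ 0.75 × 1090 = 817.5 mm.

817.5 mm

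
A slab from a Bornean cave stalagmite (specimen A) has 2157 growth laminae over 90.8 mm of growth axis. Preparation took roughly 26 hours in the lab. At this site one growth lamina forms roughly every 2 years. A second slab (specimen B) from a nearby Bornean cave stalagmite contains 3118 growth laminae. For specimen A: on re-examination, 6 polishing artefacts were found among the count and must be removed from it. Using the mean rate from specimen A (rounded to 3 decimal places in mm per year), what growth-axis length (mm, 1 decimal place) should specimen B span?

Specimen A: adjusted count: 2157 − 6 = 2151 growth laminae.
Specimen A: at 2 years per growth lamina, 2151 × 2 = 4302 years.
A: Mean rate = 90.8 mm / 4302 years ≈ 0.021 mm/year.
Specimen B: 3118 growth laminae at 2 years each span 3118 × 2 = 6236 years. B's length ≈ 0.021 × 6236 = 131.0 mm.

131.0 mm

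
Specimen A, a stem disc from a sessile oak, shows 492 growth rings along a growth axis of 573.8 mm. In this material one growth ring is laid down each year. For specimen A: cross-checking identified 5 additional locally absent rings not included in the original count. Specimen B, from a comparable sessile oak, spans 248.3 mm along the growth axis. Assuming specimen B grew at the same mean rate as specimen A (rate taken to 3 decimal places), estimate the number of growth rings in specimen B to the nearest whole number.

215 growth rings

Specimen A: adjusted count: 492 + 5 = 497 growth rings.
A: 573.8 mm over 497 years gives 573.8 / 497 ≈ 1.155 mm/yr.
B spans 248.3 / 1.155 = 214.98 years ≈ 215 growth rings.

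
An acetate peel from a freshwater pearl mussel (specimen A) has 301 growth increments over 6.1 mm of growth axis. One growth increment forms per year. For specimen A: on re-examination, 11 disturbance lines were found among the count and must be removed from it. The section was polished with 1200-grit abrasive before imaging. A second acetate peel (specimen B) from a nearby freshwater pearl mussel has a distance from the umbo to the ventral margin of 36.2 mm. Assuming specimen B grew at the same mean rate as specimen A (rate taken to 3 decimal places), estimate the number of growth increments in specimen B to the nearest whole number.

1724 growth increments

Specimen A: correcting the raw count gives 301 − 11 = 290 true growth increments.
A: Mean rate = 6.1 mm / 290 years ≈ 0.021 mm per year.
For B, 36.2 / 0.021 = 1723.81 years ≈ 1724 growth increments.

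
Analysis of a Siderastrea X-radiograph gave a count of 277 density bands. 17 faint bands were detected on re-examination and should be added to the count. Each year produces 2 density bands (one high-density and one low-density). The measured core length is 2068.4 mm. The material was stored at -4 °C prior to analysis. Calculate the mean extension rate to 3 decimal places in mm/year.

14.071 mm/year

True density band count = 277 + 17 = 294.
294 density bands at 2 per year is 294 / 2 = 147 years.
2068.4 mm over 147 years gives 2068.4 / 147 ≈ 14.071 mm/year.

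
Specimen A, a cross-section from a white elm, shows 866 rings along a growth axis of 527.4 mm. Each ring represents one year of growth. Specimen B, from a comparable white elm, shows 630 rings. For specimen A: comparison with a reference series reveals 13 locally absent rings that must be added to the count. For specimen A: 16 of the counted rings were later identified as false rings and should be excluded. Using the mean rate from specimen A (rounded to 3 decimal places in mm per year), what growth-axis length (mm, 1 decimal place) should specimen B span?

384.9 mm

Specimen A: after corrections the count is 866 − 16 + 13 = 863 rings.
A: Extension rate ≈ 527.4 / 863 = 0.611 mm per year.
B's length ≈ 0.611 × 630 = 384.9 mm.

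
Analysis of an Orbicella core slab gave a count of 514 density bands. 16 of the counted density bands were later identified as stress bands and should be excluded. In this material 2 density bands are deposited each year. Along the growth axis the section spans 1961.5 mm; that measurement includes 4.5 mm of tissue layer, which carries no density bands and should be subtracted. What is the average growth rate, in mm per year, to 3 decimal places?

After corrections the count is 514 − 16 = 498 density bands.
With 2 density bands per year, 498 / 2 = 249 years.
Removing the 4.5 mm offcut leaves 1961.5 − 4.5 = 1957.0 mm.
Extension rate ≈ 1957.0 / 249 = 7.859 mm per year.

7.859 mm per year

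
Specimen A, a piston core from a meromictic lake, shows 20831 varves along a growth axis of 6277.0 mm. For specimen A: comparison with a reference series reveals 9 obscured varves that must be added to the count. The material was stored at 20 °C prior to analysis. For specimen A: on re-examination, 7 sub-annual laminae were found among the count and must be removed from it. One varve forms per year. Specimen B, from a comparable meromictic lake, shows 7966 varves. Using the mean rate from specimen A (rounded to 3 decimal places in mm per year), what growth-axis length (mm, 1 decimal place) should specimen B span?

2397.8 mm

Specimen A: correcting the raw count gives 20831 − 7 + 9 = 20833 true varves.
A: Mean rate = 6277.0 mm / 20833 years ≈ 0.301 mm/yr.
For B, 0.301 mm/year × 7966 years = 2397.8 mm.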